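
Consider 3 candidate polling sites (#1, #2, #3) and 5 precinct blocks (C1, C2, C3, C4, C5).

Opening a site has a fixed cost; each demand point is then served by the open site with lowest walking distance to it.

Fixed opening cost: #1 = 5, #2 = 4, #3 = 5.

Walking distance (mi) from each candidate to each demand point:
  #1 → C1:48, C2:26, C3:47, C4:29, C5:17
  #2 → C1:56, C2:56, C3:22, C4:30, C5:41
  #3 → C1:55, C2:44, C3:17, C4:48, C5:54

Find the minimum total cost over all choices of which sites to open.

Open {#1, #3}: assign each demand point to its cheapest open site.
  C1→#1 48, C2→#1 26, C3→#3 17, C4→#1 29, C5→#1 17
  walking distance 137, fixed 10 → total 147.
Compare {#1, #2}: walking distance 142 + fixed 9 = 151.
Compare {#1, #2, #3}: walking distance 137 + fixed 14 = 151.
Compare {#1}: walking distance 167 + fixed 5 = 172.
All other subsets cost ≥ 151. Minimum total cost: 147.

147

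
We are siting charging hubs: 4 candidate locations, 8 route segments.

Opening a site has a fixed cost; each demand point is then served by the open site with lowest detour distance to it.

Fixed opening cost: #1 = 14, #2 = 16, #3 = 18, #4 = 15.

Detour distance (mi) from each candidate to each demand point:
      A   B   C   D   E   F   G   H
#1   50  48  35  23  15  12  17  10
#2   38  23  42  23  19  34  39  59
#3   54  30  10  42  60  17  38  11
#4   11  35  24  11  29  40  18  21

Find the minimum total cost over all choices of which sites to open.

163

Open {#1, #3, #4}: assign each demand point to its cheapest open site.
  A→#4 11, B→#3 30, C→#3 10, D→#4 11, E→#1 15, F→#1 12, G→#1 17, H→#1 10
  detour distance 116, fixed 47 → total 163.
Compare {#1, #4}: detour distance 135 + fixed 29 = 164.
Compare {#1, #2, #4}: detour distance 123 + fixed 45 = 168.
Compare {#2, #3, #4}: detour distance 120 + fixed 49 = 169.
All other subsets cost ≥ 164. Minimum total cost: 163.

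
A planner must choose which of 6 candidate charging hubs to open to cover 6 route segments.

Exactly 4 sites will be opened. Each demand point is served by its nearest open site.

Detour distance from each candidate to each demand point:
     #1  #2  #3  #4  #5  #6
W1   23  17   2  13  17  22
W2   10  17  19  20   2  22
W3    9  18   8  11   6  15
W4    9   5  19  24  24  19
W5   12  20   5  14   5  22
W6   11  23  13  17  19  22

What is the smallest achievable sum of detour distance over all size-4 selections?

44

Open {W1, W2, W3, W4}.
  #1→W3 9, #2→W4 5, #3→W1 2, #4→W3 11, #5→W2 2, #6→W3 15  ⇒ total 44.
Compare {W1, W3, W4, W5}: total 47.
Compare {W2, W3, W4, W5}: total 47.
No size-4 selection does better; minimum is 44.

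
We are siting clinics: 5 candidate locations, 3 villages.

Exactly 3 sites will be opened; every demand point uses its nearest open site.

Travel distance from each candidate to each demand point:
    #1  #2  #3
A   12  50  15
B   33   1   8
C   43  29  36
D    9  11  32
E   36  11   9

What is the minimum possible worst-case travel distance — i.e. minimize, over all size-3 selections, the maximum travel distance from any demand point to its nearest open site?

Open {A, B, D}.
  Farthest demand point is #1 at travel distance 9 (to D); all others are ≤ 9.
With {B, C, D} the worst case is 9.
With {B, D, E} the worst case is 9.
No size-3 selection achieves below 9.

9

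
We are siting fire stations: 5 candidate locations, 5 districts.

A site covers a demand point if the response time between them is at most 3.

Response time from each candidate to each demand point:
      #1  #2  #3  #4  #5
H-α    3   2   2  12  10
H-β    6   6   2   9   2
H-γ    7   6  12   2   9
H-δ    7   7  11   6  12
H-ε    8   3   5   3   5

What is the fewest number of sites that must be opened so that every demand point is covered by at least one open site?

3

Coverage sets (demand points within 3 of each site):
  H-α: {#1, #2, #3}
  H-β: {#3, #5}
  H-γ: {#4}
  H-δ: {}
  H-ε: {#2, #4}
No 2 sites suffice: every size-2 union leaves at least one demand point uncovered.
But {H-α, H-β, H-γ} covers everything, so the minimum is 3.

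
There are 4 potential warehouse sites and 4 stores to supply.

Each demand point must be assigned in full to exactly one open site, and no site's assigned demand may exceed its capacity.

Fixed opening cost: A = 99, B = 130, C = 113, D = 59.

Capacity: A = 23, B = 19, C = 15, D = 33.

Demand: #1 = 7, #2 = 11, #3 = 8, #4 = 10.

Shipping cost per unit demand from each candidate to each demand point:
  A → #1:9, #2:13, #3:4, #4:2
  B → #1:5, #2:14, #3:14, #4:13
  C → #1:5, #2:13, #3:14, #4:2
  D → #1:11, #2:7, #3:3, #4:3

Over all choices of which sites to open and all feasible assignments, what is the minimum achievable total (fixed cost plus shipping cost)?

338

Open {C, D}; cheapest assignment that respects the capacities:
  C (cap 15, load 7): #1 — cost 7×5 = 35
  D (cap 33, load 29): #2, #3, #4 — cost 11×7 + 8×3 + 10×3 = 131
  Shipping 166, fixed 172 → total 338.
  Any other capacity-feasible assignment to {C, D} ships for at least 166.
Compare {A, D}: its best feasible assignment gives total 342.
Compare {B, D}: its best feasible assignment gives total 355.
Every other set of open sites that can feasibly serve all demand totals ≥ 342 even under its best assignment. Minimum: 338.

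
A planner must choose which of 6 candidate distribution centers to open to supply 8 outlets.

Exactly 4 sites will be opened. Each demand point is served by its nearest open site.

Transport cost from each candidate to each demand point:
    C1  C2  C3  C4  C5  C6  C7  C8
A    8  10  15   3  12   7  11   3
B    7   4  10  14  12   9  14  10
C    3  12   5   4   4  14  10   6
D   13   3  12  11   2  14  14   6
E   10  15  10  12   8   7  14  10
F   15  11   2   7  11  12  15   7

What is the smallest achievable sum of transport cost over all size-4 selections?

Open {A, C, D, F}.
  C1→C 3, C2→D 3, C3→F 2, C4→A 3, C5→D 2, C6→A 7, C7→C 10, C8→A 3  ⇒ total 33.
Compare {A, B, C, D}: total 36.
Compare {A, B, C, F}: total 36.
No size-4 selection does better; minimum is 33.

33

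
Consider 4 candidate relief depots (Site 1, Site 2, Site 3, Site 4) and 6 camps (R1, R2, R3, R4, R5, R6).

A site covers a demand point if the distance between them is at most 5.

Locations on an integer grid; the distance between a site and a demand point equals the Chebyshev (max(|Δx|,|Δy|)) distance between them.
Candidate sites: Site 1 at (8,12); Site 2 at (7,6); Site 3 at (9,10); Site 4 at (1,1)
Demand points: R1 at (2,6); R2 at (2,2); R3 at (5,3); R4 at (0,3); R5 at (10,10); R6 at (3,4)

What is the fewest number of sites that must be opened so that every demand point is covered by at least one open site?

Coverage sets (demand points within 5 of each site):
  Site 1: {R5}
  Site 2: {R1, R2, R3, R5, R6}
  Site 3: {R5}
  Site 4: {R1, R2, R3, R4, R6}
No single site covers all 6 demand points.
But {Site 1, Site 4} covers everything, so the minimum is 2.

2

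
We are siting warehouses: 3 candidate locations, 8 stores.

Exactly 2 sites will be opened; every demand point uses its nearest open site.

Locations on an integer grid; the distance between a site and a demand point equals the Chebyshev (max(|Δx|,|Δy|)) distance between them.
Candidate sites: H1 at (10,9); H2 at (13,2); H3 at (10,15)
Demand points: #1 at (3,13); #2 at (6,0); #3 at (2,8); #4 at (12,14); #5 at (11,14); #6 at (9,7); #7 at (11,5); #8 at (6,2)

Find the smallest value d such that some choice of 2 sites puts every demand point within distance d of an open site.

Open {H1, H2}.
  Farthest demand point is #3 at distance 8 (to H1); all others are ≤ 8.
With {H2, H3} the worst case is 8.
With {H1, H3} the worst case is 9.
No size-2 selection achieves below 8.

8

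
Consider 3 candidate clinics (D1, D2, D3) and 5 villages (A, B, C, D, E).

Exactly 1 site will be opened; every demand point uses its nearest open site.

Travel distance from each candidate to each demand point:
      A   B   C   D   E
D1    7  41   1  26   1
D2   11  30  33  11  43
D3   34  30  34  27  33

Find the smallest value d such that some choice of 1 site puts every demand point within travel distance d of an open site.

Open {D3}.
  Farthest demand point is A at travel distance 34 (to D3); all others are ≤ 34.
With {D1} the worst case is 41.
With {D2} the worst case is 43.
No size-1 selection achieves below 34.

34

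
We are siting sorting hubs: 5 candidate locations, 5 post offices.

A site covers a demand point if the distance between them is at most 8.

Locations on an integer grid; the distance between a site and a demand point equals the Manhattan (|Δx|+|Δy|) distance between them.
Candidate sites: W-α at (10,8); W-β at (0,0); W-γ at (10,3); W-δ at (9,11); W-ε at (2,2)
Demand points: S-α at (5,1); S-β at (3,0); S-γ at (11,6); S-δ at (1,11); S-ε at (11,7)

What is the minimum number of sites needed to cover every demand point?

Coverage sets (demand points within 8 of each site):
  W-α: {S-γ, S-ε}
  W-β: {S-α, S-β}
  W-γ: {S-α, S-γ, S-ε}
  W-δ: {S-γ, S-δ, S-ε}
  W-ε: {S-α, S-β}
No single site covers all 5 demand points.
But {W-β, W-δ} covers everything, so the minimum is 2.

2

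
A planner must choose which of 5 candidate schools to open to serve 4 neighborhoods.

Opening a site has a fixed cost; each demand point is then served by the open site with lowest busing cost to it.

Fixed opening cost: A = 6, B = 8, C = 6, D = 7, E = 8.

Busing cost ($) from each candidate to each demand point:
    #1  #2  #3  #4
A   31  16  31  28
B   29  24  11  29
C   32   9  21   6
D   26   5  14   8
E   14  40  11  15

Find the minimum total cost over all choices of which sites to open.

Open {D, E}: assign each demand point to its cheapest open site.
  #1→E 14, #2→D 5, #3→E 11, #4→D 8
  busing cost 38, fixed 15 → total 53.
Compare {C, E}: busing cost 40 + fixed 14 = 54.
Compare {C, D, E}: busing cost 36 + fixed 21 = 57.
Compare {A, D, E}: busing cost 38 + fixed 21 = 59.
All other subsets cost ≥ 54. Minimum total cost: 53.

53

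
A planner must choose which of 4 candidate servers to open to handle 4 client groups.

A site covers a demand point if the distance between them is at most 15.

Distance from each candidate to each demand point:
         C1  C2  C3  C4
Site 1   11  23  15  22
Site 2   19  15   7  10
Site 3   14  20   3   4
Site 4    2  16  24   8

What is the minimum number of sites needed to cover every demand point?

2

Coverage sets (demand points within 15 of each site):
  Site 1: {C1, C3}
  Site 2: {C2, C3, C4}
  Site 3: {C1, C3, C4}
  Site 4: {C1, C4}
No single site covers all 4 demand points.
But {Site 1, Site 2} covers everything, so the minimum is 2.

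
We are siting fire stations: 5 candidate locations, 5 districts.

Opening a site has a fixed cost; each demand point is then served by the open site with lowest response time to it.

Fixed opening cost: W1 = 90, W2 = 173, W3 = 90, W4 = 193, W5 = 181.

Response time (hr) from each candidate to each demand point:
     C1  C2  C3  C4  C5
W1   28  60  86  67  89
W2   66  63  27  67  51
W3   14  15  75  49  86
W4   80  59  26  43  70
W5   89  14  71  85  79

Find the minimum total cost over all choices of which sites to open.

329

Open {W3}: assign each demand point to its cheapest open site.
  C1→W3 14, C2→W3 15, C3→W3 75, C4→W3 49, C5→W3 86
  response time 239, fixed 90 → total 329.
Compare {W1, W3}: response time 239 + fixed 180 = 419.
Compare {W2, W3}: response time 156 + fixed 263 = 419.
Compare {W1}: response time 330 + fixed 90 = 420.
All other subsets cost ≥ 419. Minimum total cost: 329.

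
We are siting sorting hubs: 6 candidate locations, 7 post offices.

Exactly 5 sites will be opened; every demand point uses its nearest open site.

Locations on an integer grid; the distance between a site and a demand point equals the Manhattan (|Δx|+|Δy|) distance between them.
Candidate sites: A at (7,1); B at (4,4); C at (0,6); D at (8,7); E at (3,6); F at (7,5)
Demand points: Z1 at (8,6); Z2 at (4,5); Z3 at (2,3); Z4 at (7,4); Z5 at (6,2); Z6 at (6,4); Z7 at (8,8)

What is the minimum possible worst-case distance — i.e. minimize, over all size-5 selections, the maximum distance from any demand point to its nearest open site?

3

Open {A, B, C, D, E}.
  Farthest demand point is Z3 at distance 3 (to B); all others are ≤ 3.
With {A, B, C, D, F} the worst case is 3.
With {A, B, D, E, F} the worst case is 3.
No size-5 selection achieves below 3.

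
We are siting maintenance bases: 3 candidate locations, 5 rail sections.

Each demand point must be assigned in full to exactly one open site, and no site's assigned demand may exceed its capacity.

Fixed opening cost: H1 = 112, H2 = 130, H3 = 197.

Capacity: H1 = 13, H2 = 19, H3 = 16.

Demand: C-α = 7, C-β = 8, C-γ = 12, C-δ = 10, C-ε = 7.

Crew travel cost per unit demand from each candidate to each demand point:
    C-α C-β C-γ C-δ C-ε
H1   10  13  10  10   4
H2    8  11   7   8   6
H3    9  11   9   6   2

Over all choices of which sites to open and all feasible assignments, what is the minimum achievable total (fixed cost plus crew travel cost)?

781

Open {H1, H2, H3}; cheapest assignment that respects the capacities:
  H1 (cap 13, load 10): C-δ — cost 10×10 = 100
  H2 (cap 19, load 19): C-α, C-γ — cost 7×8 + 12×7 = 140
  H3 (cap 16, load 15): C-β, C-ε — cost 8×11 + 7×2 = 102
  Shipping 342, fixed 439 → total 781.
  Any other capacity-feasible assignment to {H1, H2, H3} ships for at least 342.
Total demand is 44 and no other set of sites has combined capacity ≥ 44, so {H1, H2, H3} is the only feasible choice of open sites. Minimum: 781.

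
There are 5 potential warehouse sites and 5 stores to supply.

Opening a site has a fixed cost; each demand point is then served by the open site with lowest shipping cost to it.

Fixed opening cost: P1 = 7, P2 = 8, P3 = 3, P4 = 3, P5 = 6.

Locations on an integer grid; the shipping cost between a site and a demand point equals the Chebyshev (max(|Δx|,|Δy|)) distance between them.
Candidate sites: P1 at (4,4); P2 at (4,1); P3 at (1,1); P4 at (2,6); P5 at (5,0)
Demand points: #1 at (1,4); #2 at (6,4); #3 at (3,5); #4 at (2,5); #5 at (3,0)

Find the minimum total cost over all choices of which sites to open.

16

Open {P3, P4}: assign each demand point to its cheapest open site.
  #1→P4 2, #2→P4 4, #3→P4 1, #4→P4 1, #5→P3 2
  shipping cost 10, fixed 6 → total 16.
Compare {P4}: shipping cost 14 + fixed 3 = 17.
Compare {P1}: shipping cost 12 + fixed 7 = 19.
Compare {P2, P4}: shipping cost 8 + fixed 11 = 19.
All other subsets cost ≥ 17. Minimum total cost: 16.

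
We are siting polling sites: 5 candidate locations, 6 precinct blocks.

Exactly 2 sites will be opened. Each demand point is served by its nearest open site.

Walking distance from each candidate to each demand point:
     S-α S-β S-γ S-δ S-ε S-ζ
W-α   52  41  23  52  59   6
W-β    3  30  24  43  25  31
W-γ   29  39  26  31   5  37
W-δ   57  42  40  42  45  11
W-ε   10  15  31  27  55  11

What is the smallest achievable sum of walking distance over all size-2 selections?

Open {W-γ, W-ε}.
  S-α→W-ε 10, S-β→W-ε 15, S-γ→W-γ 26, S-δ→W-ε 27, S-ε→W-γ 5, S-ζ→W-ε 11  ⇒ total 94.
Compare {W-β, W-ε}: total 105.
Compare {W-β, W-γ}: total 124.
No size-2 selection does better; minimum is 94.

94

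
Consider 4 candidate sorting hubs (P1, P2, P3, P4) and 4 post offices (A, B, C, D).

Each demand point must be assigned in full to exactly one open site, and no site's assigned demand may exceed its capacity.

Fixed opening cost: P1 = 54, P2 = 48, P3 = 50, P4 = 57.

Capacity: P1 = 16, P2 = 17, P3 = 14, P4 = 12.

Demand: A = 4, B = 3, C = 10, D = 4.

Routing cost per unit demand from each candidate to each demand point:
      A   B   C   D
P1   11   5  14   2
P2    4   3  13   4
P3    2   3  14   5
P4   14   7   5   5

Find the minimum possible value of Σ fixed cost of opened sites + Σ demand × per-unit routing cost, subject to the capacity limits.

194

Open {P3, P4}; cheapest assignment that respects the capacities:
  P3 (cap 14, load 11): A, B, D — cost 4×2 + 3×3 + 4×5 = 37
  P4 (cap 12, load 10): C — cost 10×5 = 50
  Shipping 87, fixed 107 → total 194.
  Any other capacity-feasible assignment to {P3, P4} ships for at least 87.
Compare {P2, P4}: its best feasible assignment gives total 196.
Compare {P1, P4}: its best feasible assignment gives total 228.
Every other set of open sites that can feasibly serve all demand totals ≥ 196 even under its best assignment. Minimum: 194.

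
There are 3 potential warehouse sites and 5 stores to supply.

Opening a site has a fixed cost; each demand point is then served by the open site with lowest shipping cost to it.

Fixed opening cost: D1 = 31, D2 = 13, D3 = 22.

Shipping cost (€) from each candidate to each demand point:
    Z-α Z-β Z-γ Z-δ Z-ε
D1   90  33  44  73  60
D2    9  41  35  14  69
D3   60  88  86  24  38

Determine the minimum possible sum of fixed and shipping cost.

Open {D2, D3}: assign each demand point to its cheapest open site.
  Z-α→D2 9, Z-β→D2 41, Z-γ→D2 35, Z-δ→D2 14, Z-ε→D3 38
  shipping cost 137, fixed 35 → total 172.
Compare {D2}: shipping cost 168 + fixed 13 = 181.
Compare {D1, D2}: shipping cost 151 + fixed 44 = 195.
Compare {D1, D2, D3}: shipping cost 129 + fixed 66 = 195.
All other subsets cost ≥ 181. Minimum total cost: 172.

172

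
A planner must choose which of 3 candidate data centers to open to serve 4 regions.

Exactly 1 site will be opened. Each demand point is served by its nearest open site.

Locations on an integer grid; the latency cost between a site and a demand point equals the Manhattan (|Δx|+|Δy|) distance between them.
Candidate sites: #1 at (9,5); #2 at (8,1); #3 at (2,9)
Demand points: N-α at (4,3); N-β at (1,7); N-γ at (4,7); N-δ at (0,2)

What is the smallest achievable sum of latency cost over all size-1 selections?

Open {#3}.
  N-α→#3 8, N-β→#3 3, N-γ→#3 4, N-δ→#3 9  ⇒ total 24.
Compare {#1}: total 36.
Compare {#2}: total 38.

24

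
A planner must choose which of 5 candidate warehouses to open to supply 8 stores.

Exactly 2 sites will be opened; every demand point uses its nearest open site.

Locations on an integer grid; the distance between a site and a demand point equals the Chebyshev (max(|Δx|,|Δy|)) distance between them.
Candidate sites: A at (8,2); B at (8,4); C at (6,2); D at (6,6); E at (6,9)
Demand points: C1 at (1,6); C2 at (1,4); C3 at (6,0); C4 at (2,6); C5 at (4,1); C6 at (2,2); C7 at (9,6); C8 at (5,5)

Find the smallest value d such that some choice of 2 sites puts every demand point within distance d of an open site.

Open {A, C}.
  Farthest demand point is C1 at distance 5 (to C); all others are ≤ 5.
With {A, D} the worst case is 5.
With {B, C} the worst case is 5.
No size-2 selection achieves below 5.

5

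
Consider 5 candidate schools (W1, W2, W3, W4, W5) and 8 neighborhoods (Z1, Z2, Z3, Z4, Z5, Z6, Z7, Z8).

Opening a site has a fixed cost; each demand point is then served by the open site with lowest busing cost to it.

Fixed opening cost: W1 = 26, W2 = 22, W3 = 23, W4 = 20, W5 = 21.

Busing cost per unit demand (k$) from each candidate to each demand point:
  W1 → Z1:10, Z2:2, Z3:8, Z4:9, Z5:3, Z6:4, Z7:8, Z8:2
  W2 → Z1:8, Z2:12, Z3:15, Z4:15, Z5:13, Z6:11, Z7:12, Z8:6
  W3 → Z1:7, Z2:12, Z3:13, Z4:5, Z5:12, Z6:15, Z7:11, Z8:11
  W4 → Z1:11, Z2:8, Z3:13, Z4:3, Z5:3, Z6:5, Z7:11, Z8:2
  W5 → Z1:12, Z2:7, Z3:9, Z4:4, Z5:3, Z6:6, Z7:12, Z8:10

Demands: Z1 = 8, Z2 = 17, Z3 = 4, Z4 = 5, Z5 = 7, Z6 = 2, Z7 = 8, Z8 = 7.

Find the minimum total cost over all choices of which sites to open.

Open {W1, W3}: assign each demand point to its cheapest open site.
  Z1→W3 8×7=56, Z2→W1 17×2=34, Z3→W1 4×8=32, Z4→W3 5×5=25, Z5→W1 7×3=21, Z6→W1 2×4=8, Z7→W1 8×8=64, Z8→W1 7×2=14
  busing cost 254, fixed 49 → total 303.
Compare {W1, W3, W4}: busing cost 244 + fixed 69 = 313.
Compare {W1, W4}: busing cost 268 + fixed 46 = 314.
Compare {W1, W3, W5}: busing cost 249 + fixed 70 = 319.
All other subsets cost ≥ 313. Minimum total cost: 303.

303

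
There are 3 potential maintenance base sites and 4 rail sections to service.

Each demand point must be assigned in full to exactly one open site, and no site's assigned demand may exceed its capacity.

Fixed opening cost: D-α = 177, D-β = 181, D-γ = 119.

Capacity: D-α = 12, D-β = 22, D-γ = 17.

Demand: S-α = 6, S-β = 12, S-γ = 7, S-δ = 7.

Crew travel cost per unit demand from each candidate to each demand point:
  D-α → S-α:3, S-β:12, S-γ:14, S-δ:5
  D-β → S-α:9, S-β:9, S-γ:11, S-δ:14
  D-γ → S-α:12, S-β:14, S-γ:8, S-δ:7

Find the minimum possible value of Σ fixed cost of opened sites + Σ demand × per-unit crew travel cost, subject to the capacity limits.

567

Open {D-β, D-γ}; cheapest assignment that respects the capacities:
  D-β (cap 22, load 18): S-α, S-β — cost 6×9 + 12×9 = 162
  D-γ (cap 17, load 14): S-γ, S-δ — cost 7×8 + 7×7 = 105
  Shipping 267, fixed 300 → total 567.
  Any other capacity-feasible assignment to {D-β, D-γ} ships for at least 267.
Compare {D-α, D-β, D-γ}: its best feasible assignment gives total 708.
Compare {D-α, D-β}: its best feasible assignment gives total 731.
Every other set of open sites that can feasibly serve all demand totals ≥ 708 even under its best assignment. Minimum: 567.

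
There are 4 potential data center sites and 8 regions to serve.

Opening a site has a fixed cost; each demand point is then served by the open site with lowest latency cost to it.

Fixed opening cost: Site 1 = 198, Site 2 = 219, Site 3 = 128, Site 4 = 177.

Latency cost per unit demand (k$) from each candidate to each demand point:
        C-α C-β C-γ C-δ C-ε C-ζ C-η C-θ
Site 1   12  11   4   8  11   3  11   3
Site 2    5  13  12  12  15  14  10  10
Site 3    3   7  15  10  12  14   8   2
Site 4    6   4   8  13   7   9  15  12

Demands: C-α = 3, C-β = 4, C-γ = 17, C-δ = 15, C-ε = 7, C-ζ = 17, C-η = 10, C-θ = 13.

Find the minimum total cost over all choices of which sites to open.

Open {Site 1}: assign each demand point to its cheapest open site.
  C-α→Site 1 3×12=36, C-β→Site 1 4×11=44, C-γ→Site 1 17×4=68, C-δ→Site 1 15×8=120, C-ε→Site 1 7×11=77, C-ζ→Site 1 17×3=51, C-η→Site 1 10×11=110, C-θ→Site 1 13×3=39
  latency cost 545, fixed 198 → total 743.
Compare {Site 1, Site 3}: latency cost 459 + fixed 326 = 785.
Compare {Site 1, Site 4}: latency cost 471 + fixed 375 = 846.
Compare {Site 1, Site 3, Site 4}: latency cost 419 + fixed 503 = 922.
All other subsets cost ≥ 785. Minimum total cost: 743.

743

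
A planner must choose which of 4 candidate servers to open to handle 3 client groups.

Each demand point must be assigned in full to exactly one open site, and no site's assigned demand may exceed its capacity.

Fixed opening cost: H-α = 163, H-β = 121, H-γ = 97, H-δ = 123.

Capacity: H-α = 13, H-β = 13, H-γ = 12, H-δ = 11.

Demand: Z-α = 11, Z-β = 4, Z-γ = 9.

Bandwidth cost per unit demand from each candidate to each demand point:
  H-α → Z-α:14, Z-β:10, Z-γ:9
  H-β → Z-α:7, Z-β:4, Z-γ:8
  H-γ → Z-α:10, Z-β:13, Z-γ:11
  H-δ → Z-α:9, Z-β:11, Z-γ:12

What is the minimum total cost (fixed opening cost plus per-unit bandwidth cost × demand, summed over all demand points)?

Open {H-β, H-γ}; cheapest assignment that respects the capacities:
  H-β (cap 13, load 13): Z-β, Z-γ — cost 4×4 + 9×8 = 88
  H-γ (cap 12, load 11): Z-α — cost 11×10 = 110
  Shipping 198, fixed 218 → total 416.
  Any other capacity-feasible assignment to {H-β, H-γ} ships for at least 198.
Compare {H-β, H-δ}: its best feasible assignment gives total 431.
Compare {H-α, H-β}: its best feasible assignment gives total 482.
Every other set of open sites that can feasibly serve all demand totals ≥ 431 even under its best assignment. Minimum: 416.

416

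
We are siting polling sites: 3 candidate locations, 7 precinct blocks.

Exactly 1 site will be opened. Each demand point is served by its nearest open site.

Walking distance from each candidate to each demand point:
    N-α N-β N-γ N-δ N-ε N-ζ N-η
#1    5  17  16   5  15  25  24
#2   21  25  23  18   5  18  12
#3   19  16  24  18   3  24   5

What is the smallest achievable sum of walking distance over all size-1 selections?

107

Open {#1}.
  N-α→#1 5, N-β→#1 17, N-γ→#1 16, N-δ→#1 5, N-ε→#1 15, N-ζ→#1 25, N-η→#1 24  ⇒ total 107.
Compare {#3}: total 109.
Compare {#2}: total 122.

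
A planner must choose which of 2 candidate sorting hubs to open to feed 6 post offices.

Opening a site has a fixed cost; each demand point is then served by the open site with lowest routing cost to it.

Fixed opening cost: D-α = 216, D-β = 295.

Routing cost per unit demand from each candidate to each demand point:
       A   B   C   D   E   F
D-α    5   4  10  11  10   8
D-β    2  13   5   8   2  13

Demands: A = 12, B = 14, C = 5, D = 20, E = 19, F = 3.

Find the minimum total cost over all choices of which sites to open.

Open {D-β}: assign each demand point to its cheapest open site.
  A→D-β 12×2=24, B→D-β 14×13=182, C→D-β 5×5=25, D→D-β 20×8=160, E→D-β 19×2=38, F→D-β 3×13=39
  routing cost 468, fixed 295 → total 763.
Compare {D-α}: routing cost 600 + fixed 216 = 816.
Compare {D-α, D-β}: routing cost 327 + fixed 511 = 838.

763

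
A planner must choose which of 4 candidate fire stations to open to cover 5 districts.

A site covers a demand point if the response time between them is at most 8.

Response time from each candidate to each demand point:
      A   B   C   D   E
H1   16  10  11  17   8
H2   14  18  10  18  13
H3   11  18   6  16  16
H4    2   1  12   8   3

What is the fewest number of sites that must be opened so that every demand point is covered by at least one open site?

Coverage sets (demand points within 8 of each site):
  H1: {E}
  H2: {}
  H3: {C}
  H4: {A, B, D, E}
No single site covers all 5 demand points.
But {H3, H4} covers everything, so the minimum is 2.

2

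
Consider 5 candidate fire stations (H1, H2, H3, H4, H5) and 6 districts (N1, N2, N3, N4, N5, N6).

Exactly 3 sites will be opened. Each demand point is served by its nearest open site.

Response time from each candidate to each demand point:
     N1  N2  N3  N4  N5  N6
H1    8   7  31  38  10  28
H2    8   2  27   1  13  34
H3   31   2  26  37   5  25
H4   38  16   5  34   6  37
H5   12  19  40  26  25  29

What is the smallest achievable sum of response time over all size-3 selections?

Open {H2, H3, H4}.
  N1→H2 8, N2→H2 2, N3→H4 5, N4→H2 1, N5→H3 5, N6→H3 25  ⇒ total 46.
Compare {H1, H2, H4}: total 50.
Compare {H2, H4, H5}: total 51.
No size-3 selection does better; minimum is 46.

46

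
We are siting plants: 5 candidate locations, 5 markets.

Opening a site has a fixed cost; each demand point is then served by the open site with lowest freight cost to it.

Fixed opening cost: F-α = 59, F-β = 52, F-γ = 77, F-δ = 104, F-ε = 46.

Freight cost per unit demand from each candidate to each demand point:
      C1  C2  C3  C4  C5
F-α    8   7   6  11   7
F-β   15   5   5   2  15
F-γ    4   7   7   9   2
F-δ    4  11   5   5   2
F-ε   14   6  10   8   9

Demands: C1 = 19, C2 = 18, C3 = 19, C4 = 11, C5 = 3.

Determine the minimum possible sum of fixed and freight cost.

Open {F-β, F-γ}: assign each demand point to its cheapest open site.
  C1→F-γ 19×4=76, C2→F-β 18×5=90, C3→F-β 19×5=95, C4→F-β 11×2=22, C5→F-γ 3×2=6
  freight cost 289, fixed 129 → total 418.
Compare {F-β, F-δ}: freight cost 289 + fixed 156 = 445.
Compare {F-β, F-γ, F-ε}: freight cost 289 + fixed 175 = 464.
Compare {F-α, F-β, F-γ}: freight cost 289 + fixed 188 = 477.
All other subsets cost ≥ 445. Minimum total cost: 418.

418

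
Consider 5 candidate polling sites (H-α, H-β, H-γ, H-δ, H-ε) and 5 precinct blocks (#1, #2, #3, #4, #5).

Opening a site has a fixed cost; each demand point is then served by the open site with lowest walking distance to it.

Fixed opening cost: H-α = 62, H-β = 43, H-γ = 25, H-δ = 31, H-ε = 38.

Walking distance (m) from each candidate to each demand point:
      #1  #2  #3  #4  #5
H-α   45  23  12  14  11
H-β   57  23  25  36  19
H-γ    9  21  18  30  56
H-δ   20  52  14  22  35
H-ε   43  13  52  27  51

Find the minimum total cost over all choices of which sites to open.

Open {H-α, H-γ}: assign each demand point to its cheapest open site.
  #1→H-γ 9, #2→H-γ 21, #3→H-α 12, #4→H-α 14, #5→H-α 11
  walking distance 67, fixed 87 → total 154.
Compare {H-γ, H-δ}: walking distance 101 + fixed 56 = 157.
Compare {H-γ}: walking distance 134 + fixed 25 = 159.
Compare {H-β, H-γ}: walking distance 97 + fixed 68 = 165.
All other subsets cost ≥ 157. Minimum total cost: 154.

154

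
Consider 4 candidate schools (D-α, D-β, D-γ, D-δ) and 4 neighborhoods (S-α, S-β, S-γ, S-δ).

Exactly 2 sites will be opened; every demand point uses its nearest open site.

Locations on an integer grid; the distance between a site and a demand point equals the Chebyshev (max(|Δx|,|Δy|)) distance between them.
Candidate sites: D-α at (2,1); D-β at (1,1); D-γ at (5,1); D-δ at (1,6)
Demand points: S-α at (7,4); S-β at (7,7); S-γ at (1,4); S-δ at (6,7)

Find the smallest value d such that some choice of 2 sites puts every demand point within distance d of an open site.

Open {D-α, D-β}.
  Farthest demand point is S-β at distance 6 (to D-α); all others are ≤ 6.
With {D-α, D-γ} the worst case is 6.
With {D-α, D-δ} the worst case is 6.
No size-2 selection achieves below 6.

6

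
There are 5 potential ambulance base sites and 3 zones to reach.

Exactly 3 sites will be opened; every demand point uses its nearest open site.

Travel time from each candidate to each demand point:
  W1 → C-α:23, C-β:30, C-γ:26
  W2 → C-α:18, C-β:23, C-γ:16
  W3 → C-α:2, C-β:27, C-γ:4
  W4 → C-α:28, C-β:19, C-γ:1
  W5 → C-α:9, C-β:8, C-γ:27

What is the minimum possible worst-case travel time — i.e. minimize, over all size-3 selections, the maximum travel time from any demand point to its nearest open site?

8

Open {W1, W3, W5}.
  Farthest demand point is C-β at travel time 8 (to W5); all others are ≤ 8.
With {W2, W3, W5} the worst case is 8.
With {W3, W4, W5} the worst case is 8.
No size-3 selection achieves below 8.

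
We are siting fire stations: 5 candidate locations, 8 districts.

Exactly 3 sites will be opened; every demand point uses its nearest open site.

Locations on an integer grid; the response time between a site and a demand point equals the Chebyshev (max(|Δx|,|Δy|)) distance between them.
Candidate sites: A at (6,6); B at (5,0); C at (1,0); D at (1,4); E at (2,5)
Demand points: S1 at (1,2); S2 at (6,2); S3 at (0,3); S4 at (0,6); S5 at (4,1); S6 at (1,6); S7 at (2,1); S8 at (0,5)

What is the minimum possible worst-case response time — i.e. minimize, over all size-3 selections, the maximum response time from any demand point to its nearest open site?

Open {B, C, D}.
  Farthest demand point is S1 at response time 2 (to C); all others are ≤ 2.
With {B, C, E} the worst case is 2.
With {A, B, D} the worst case is 3.
No size-3 selection achieves below 2.

2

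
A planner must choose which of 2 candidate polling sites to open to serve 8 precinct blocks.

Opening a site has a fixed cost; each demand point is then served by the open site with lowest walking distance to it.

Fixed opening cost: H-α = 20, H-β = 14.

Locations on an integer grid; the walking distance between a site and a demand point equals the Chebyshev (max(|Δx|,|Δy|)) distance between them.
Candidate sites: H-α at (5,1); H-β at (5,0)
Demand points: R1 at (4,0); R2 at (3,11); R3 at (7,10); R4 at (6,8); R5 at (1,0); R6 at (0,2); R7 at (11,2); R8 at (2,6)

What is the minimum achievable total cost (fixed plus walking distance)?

65

Open {H-β}: assign each demand point to its cheapest open site.
  R1→H-β 1, R2→H-β 11, R3→H-β 10, R4→H-β 8, R5→H-β 4, R6→H-β 5, R7→H-β 6, R8→H-β 6
  walking distance 51, fixed 14 → total 65.
Compare {H-α}: walking distance 47 + fixed 20 = 67.
Compare {H-α, H-β}: walking distance 47 + fixed 34 = 81.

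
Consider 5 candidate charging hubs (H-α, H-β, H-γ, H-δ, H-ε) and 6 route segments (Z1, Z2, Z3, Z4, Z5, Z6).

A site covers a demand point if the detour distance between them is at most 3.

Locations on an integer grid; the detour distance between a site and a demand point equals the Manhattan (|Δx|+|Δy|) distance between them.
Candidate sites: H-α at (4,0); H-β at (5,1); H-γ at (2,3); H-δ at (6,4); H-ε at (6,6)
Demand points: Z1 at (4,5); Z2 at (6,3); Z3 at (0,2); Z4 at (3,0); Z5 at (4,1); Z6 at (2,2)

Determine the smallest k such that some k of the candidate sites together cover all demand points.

3

Coverage sets (demand points within 3 of each site):
  H-α: {Z4, Z5}
  H-β: {Z2, Z4, Z5}
  H-γ: {Z3, Z6}
  H-δ: {Z1, Z2}
  H-ε: {Z1, Z2}
No 2 sites suffice: every size-2 union leaves at least one demand point uncovered.
But {H-α, H-γ, H-δ} covers everything, so the minimum is 3.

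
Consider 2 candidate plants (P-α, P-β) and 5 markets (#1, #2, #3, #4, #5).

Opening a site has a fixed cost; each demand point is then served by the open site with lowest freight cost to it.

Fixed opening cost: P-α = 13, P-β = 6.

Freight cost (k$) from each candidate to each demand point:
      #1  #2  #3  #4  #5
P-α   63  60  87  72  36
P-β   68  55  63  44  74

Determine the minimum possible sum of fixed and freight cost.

280

Open {P-α, P-β}: assign each demand point to its cheapest open site.
  #1→P-α 63, #2→P-β 55, #3→P-β 63, #4→P-β 44, #5→P-α 36
  freight cost 261, fixed 19 → total 280.
Compare {P-β}: freight cost 304 + fixed 6 = 310.
Compare {P-α}: freight cost 318 + fixed 13 = 331.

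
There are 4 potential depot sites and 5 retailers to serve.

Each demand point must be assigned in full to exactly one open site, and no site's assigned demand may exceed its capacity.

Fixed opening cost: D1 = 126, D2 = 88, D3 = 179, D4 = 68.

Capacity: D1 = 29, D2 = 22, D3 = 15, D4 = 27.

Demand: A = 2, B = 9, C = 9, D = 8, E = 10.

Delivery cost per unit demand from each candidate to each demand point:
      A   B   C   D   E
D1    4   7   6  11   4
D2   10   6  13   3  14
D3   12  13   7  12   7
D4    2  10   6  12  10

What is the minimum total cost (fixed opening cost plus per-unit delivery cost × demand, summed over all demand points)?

392

Open {D2, D4}; cheapest assignment that respects the capacities:
  D2 (cap 22, load 17): B, D — cost 9×6 + 8×3 = 78
  D4 (cap 27, load 21): A, C, E — cost 2×2 + 9×6 + 10×10 = 158
  Shipping 236, fixed 156 → total 392.
  Any other capacity-feasible assignment to {D2, D4} ships for at least 236.
Compare {D1, D2}: its best feasible assignment gives total 394.
Compare {D1, D4}: its best feasible assignment gives total 443.
Every other set of open sites that can feasibly serve all demand totals ≥ 394 even under its best assignment. Minimum: 392.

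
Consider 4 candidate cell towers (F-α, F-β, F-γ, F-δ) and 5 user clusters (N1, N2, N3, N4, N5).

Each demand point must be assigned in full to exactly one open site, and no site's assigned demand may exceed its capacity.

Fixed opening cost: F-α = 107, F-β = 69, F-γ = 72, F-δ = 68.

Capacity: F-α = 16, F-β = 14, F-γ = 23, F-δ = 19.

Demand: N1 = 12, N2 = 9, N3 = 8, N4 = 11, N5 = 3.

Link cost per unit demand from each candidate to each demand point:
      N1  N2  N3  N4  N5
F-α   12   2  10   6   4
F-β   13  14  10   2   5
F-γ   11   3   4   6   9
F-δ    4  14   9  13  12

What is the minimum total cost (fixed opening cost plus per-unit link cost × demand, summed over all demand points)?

353

Open {F-β, F-γ, F-δ}; cheapest assignment that respects the capacities:
  F-β (cap 14, load 14): N4, N5 — cost 11×2 + 3×5 = 37
  F-γ (cap 23, load 17): N2, N3 — cost 9×3 + 8×4 = 59
  F-δ (cap 19, load 12): N1 — cost 12×4 = 48
  Shipping 144, fixed 209 → total 353.
  Any other capacity-feasible assignment to {F-β, F-γ, F-δ} ships for at least 144.
Compare {F-α, F-γ, F-δ}: its best feasible assignment gives total 423.
Compare {F-α, F-β, F-γ, F-δ}: its best feasible assignment gives total 448.
Every other set of open sites that can feasibly serve all demand totals ≥ 423 even under its best assignment. Minimum: 353.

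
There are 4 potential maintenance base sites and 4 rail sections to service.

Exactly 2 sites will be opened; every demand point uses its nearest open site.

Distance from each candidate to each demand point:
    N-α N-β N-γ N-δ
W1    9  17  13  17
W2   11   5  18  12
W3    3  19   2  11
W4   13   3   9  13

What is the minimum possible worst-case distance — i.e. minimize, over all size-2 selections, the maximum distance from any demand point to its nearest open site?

11

Open {W2, W3}.
  Farthest demand point is N-δ at distance 11 (to W3); all others are ≤ 11.
With {W3, W4} the worst case is 11.
With {W2, W4} the worst case is 12.
No size-2 selection achieves below 11.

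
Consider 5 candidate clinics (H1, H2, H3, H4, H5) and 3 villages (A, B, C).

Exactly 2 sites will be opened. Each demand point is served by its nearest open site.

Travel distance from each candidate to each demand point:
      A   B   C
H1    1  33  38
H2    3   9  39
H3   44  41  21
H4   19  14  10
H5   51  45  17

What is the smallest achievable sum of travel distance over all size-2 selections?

22

Open {H2, H4}.
  A→H2 3, B→H2 9, C→H4 10  ⇒ total 22.
Compare {H1, H4}: total 25.
Compare {H2, H5}: total 29.
No size-2 selection does better; minimum is 22.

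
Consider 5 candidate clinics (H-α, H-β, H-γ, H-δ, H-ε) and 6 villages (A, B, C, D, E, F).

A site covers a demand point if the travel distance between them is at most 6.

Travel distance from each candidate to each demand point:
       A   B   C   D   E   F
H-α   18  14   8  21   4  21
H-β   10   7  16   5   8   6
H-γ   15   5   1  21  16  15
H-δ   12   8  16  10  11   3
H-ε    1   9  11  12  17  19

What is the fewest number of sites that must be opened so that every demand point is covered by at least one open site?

4

Coverage sets (demand points within 6 of each site):
  H-α: {E}
  H-β: {D, F}
  H-γ: {B, C}
  H-δ: {F}
  H-ε: {A}
No 3 sites suffice: every size-3 union leaves at least one demand point uncovered.
But {H-α, H-β, H-γ, H-ε} covers everything, so the minimum is 4.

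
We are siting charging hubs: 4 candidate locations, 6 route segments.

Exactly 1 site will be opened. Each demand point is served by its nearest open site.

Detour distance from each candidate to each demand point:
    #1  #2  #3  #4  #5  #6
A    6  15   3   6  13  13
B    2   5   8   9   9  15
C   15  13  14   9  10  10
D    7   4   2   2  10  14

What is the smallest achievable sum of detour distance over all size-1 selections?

39

Open {D}.
  #1→D 7, #2→D 4, #3→D 2, #4→D 2, #5→D 10, #6→D 14  ⇒ total 39.
Compare {B}: total 48.
Compare {A}: total 56.
No size-1 selection does better; minimum is 39.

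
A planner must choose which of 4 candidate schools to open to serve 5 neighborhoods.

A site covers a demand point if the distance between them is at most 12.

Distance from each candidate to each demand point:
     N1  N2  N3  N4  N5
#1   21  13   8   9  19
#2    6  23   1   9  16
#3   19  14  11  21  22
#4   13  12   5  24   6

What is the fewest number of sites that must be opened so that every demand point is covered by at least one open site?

2

Coverage sets (demand points within 12 of each site):
  #1: {N3, N4}
  #2: {N1, N3, N4}
  #3: {N3}
  #4: {N2, N3, N5}
No single site covers all 5 demand points.
But {#2, #4} covers everything, so the minimum is 2.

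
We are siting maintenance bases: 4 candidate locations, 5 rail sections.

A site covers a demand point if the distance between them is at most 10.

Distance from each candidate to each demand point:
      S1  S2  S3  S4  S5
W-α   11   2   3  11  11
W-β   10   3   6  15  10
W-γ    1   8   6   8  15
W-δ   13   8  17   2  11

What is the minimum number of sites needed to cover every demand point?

Coverage sets (demand points within 10 of each site):
  W-α: {S2, S3}
  W-β: {S1, S2, S3, S5}
  W-γ: {S1, S2, S3, S4}
  W-δ: {S2, S4}
No single site covers all 5 demand points.
But {W-β, W-γ} covers everything, so the minimum is 2.

2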